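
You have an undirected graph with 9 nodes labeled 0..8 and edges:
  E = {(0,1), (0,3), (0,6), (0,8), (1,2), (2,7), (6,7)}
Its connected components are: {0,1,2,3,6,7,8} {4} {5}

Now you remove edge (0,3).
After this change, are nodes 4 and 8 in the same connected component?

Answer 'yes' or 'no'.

Initial components: {0,1,2,3,6,7,8} {4} {5}
Removing edge (0,3): it was a bridge — component count 3 -> 4.
New components: {0,1,2,6,7,8} {3} {4} {5}
Are 4 and 8 in the same component? no

Answer: no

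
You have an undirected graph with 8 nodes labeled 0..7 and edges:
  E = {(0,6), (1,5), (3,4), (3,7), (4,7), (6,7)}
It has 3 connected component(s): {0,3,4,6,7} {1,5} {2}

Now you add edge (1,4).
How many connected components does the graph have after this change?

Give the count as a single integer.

Answer: 2

Derivation:
Initial component count: 3
Add (1,4): merges two components. Count decreases: 3 -> 2.
New component count: 2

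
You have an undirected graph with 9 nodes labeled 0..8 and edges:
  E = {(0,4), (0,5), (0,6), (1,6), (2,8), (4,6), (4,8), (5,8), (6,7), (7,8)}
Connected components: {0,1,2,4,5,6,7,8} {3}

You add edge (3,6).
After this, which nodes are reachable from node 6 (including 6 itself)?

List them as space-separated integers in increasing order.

Answer: 0 1 2 3 4 5 6 7 8

Derivation:
Before: nodes reachable from 6: {0,1,2,4,5,6,7,8}
Adding (3,6): merges 6's component with another. Reachability grows.
After: nodes reachable from 6: {0,1,2,3,4,5,6,7,8}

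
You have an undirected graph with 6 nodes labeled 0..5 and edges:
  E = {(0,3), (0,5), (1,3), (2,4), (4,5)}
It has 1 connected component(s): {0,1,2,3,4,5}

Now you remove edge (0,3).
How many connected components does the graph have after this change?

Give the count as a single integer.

Answer: 2

Derivation:
Initial component count: 1
Remove (0,3): it was a bridge. Count increases: 1 -> 2.
  After removal, components: {0,2,4,5} {1,3}
New component count: 2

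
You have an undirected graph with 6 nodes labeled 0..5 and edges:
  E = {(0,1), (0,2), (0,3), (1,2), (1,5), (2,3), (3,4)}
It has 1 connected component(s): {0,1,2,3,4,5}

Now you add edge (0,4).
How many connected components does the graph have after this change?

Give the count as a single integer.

Answer: 1

Derivation:
Initial component count: 1
Add (0,4): endpoints already in same component. Count unchanged: 1.
New component count: 1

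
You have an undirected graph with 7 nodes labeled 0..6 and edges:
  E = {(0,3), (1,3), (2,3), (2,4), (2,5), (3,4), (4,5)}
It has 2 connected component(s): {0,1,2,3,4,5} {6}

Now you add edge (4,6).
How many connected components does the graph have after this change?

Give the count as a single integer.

Answer: 1

Derivation:
Initial component count: 2
Add (4,6): merges two components. Count decreases: 2 -> 1.
New component count: 1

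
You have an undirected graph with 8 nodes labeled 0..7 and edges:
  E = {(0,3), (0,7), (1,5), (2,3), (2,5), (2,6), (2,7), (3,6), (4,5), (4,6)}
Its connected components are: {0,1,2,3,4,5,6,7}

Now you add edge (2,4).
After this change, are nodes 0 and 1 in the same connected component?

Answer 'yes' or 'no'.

Initial components: {0,1,2,3,4,5,6,7}
Adding edge (2,4): both already in same component {0,1,2,3,4,5,6,7}. No change.
New components: {0,1,2,3,4,5,6,7}
Are 0 and 1 in the same component? yes

Answer: yes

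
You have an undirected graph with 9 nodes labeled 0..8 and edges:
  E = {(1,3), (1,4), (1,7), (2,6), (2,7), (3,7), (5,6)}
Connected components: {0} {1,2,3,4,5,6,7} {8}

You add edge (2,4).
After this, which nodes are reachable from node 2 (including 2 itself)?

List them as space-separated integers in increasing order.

Answer: 1 2 3 4 5 6 7

Derivation:
Before: nodes reachable from 2: {1,2,3,4,5,6,7}
Adding (2,4): both endpoints already in same component. Reachability from 2 unchanged.
After: nodes reachable from 2: {1,2,3,4,5,6,7}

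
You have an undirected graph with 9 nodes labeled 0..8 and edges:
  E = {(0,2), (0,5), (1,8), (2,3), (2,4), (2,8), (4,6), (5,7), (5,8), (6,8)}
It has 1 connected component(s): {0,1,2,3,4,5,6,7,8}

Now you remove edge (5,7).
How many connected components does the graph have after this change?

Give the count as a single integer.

Answer: 2

Derivation:
Initial component count: 1
Remove (5,7): it was a bridge. Count increases: 1 -> 2.
  After removal, components: {0,1,2,3,4,5,6,8} {7}
New component count: 2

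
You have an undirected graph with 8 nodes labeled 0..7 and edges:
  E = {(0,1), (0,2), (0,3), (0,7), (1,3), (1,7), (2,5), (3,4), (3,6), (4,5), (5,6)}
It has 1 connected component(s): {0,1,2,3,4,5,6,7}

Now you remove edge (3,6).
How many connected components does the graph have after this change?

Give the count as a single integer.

Answer: 1

Derivation:
Initial component count: 1
Remove (3,6): not a bridge. Count unchanged: 1.
  After removal, components: {0,1,2,3,4,5,6,7}
New component count: 1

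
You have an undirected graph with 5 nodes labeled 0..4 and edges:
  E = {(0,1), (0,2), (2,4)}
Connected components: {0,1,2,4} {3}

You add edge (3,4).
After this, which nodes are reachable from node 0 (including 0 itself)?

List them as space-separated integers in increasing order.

Answer: 0 1 2 3 4

Derivation:
Before: nodes reachable from 0: {0,1,2,4}
Adding (3,4): merges 0's component with another. Reachability grows.
After: nodes reachable from 0: {0,1,2,3,4}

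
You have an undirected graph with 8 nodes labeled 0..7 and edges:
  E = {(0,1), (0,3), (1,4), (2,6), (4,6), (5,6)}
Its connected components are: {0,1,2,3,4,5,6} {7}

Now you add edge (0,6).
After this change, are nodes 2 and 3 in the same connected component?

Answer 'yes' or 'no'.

Answer: yes

Derivation:
Initial components: {0,1,2,3,4,5,6} {7}
Adding edge (0,6): both already in same component {0,1,2,3,4,5,6}. No change.
New components: {0,1,2,3,4,5,6} {7}
Are 2 and 3 in the same component? yes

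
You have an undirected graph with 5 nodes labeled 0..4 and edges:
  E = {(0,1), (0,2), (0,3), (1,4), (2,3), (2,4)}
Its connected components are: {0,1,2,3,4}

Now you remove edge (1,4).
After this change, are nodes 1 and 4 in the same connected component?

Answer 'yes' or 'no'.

Initial components: {0,1,2,3,4}
Removing edge (1,4): not a bridge — component count unchanged at 1.
New components: {0,1,2,3,4}
Are 1 and 4 in the same component? yes

Answer: yes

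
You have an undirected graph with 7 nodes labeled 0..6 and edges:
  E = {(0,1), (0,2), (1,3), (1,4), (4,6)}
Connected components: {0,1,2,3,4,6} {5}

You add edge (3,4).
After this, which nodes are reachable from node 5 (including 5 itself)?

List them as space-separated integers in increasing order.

Answer: 5

Derivation:
Before: nodes reachable from 5: {5}
Adding (3,4): both endpoints already in same component. Reachability from 5 unchanged.
After: nodes reachable from 5: {5}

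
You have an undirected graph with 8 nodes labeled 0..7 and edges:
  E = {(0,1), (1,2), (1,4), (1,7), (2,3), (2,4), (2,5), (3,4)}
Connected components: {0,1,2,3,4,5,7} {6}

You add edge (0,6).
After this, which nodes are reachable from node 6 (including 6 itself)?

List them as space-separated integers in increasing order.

Before: nodes reachable from 6: {6}
Adding (0,6): merges 6's component with another. Reachability grows.
After: nodes reachable from 6: {0,1,2,3,4,5,6,7}

Answer: 0 1 2 3 4 5 6 7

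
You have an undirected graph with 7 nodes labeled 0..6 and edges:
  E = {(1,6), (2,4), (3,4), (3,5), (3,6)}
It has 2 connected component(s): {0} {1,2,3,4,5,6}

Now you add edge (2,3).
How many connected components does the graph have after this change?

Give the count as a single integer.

Answer: 2

Derivation:
Initial component count: 2
Add (2,3): endpoints already in same component. Count unchanged: 2.
New component count: 2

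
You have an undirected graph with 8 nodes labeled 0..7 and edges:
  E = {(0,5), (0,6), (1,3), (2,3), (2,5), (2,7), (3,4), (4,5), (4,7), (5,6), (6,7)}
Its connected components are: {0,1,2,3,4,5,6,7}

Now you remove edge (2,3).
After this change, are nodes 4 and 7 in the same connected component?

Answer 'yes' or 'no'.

Initial components: {0,1,2,3,4,5,6,7}
Removing edge (2,3): not a bridge — component count unchanged at 1.
New components: {0,1,2,3,4,5,6,7}
Are 4 and 7 in the same component? yes

Answer: yes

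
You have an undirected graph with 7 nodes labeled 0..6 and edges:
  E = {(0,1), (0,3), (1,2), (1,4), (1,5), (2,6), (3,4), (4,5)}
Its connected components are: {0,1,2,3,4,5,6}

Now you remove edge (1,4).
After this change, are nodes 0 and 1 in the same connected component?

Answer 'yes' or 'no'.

Initial components: {0,1,2,3,4,5,6}
Removing edge (1,4): not a bridge — component count unchanged at 1.
New components: {0,1,2,3,4,5,6}
Are 0 and 1 in the same component? yes

Answer: yes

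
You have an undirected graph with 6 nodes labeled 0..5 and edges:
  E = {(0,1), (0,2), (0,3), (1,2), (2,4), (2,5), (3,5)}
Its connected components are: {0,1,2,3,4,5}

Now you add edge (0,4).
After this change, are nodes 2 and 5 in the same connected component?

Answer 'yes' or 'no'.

Initial components: {0,1,2,3,4,5}
Adding edge (0,4): both already in same component {0,1,2,3,4,5}. No change.
New components: {0,1,2,3,4,5}
Are 2 and 5 in the same component? yes

Answer: yes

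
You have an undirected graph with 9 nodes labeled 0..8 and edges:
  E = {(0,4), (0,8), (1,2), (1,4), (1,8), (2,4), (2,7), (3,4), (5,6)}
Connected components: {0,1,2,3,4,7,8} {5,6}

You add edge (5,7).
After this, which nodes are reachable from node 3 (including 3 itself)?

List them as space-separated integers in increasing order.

Before: nodes reachable from 3: {0,1,2,3,4,7,8}
Adding (5,7): merges 3's component with another. Reachability grows.
After: nodes reachable from 3: {0,1,2,3,4,5,6,7,8}

Answer: 0 1 2 3 4 5 6 7 8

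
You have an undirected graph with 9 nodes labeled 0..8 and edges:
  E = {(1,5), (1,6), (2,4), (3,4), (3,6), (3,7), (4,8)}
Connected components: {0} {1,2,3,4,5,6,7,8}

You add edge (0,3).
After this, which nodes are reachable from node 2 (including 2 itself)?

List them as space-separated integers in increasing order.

Before: nodes reachable from 2: {1,2,3,4,5,6,7,8}
Adding (0,3): merges 2's component with another. Reachability grows.
After: nodes reachable from 2: {0,1,2,3,4,5,6,7,8}

Answer: 0 1 2 3 4 5 6 7 8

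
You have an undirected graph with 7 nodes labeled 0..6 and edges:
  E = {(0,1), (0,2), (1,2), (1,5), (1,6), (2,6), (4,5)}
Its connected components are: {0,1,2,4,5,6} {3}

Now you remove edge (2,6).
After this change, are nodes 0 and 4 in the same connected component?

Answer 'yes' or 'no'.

Answer: yes

Derivation:
Initial components: {0,1,2,4,5,6} {3}
Removing edge (2,6): not a bridge — component count unchanged at 2.
New components: {0,1,2,4,5,6} {3}
Are 0 and 4 in the same component? yes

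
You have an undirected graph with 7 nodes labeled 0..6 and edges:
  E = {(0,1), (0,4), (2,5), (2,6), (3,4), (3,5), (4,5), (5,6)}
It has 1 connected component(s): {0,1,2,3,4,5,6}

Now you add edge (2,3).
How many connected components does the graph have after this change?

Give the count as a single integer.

Initial component count: 1
Add (2,3): endpoints already in same component. Count unchanged: 1.
New component count: 1

Answer: 1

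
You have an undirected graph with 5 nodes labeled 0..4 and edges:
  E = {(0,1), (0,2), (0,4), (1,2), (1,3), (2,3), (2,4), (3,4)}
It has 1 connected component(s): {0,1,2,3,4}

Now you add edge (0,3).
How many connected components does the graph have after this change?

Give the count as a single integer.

Initial component count: 1
Add (0,3): endpoints already in same component. Count unchanged: 1.
New component count: 1

Answer: 1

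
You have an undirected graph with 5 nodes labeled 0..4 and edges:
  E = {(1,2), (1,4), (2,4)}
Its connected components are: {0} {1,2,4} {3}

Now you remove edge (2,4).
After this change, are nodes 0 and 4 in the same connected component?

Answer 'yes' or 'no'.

Answer: no

Derivation:
Initial components: {0} {1,2,4} {3}
Removing edge (2,4): not a bridge — component count unchanged at 3.
New components: {0} {1,2,4} {3}
Are 0 and 4 in the same component? no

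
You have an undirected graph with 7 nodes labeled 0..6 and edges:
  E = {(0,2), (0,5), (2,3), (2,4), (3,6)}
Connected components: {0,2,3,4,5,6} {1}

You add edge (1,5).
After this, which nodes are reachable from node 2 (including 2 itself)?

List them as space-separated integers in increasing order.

Answer: 0 1 2 3 4 5 6

Derivation:
Before: nodes reachable from 2: {0,2,3,4,5,6}
Adding (1,5): merges 2's component with another. Reachability grows.
After: nodes reachable from 2: {0,1,2,3,4,5,6}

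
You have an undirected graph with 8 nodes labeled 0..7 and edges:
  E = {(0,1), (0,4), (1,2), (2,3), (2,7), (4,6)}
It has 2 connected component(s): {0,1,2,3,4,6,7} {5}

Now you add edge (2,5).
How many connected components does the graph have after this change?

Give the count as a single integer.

Initial component count: 2
Add (2,5): merges two components. Count decreases: 2 -> 1.
New component count: 1

Answer: 1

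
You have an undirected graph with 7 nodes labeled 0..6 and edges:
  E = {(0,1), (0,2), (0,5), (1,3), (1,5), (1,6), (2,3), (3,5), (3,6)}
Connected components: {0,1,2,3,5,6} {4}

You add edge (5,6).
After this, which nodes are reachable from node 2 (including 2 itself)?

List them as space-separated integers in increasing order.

Before: nodes reachable from 2: {0,1,2,3,5,6}
Adding (5,6): both endpoints already in same component. Reachability from 2 unchanged.
After: nodes reachable from 2: {0,1,2,3,5,6}

Answer: 0 1 2 3 5 6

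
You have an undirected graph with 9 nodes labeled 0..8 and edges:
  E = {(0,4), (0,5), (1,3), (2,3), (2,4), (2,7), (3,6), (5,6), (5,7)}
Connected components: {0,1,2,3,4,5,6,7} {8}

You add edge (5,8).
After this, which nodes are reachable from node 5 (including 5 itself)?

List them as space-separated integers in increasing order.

Answer: 0 1 2 3 4 5 6 7 8

Derivation:
Before: nodes reachable from 5: {0,1,2,3,4,5,6,7}
Adding (5,8): merges 5's component with another. Reachability grows.
After: nodes reachable from 5: {0,1,2,3,4,5,6,7,8}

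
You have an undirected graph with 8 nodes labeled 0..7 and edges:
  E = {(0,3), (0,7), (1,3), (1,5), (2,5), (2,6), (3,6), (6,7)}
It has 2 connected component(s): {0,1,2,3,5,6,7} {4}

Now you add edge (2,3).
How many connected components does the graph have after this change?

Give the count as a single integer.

Initial component count: 2
Add (2,3): endpoints already in same component. Count unchanged: 2.
New component count: 2

Answer: 2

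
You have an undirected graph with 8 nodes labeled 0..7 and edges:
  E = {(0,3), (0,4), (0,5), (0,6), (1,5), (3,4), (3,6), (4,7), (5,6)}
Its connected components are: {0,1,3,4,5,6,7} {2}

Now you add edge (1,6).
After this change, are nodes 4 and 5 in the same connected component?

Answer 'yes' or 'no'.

Initial components: {0,1,3,4,5,6,7} {2}
Adding edge (1,6): both already in same component {0,1,3,4,5,6,7}. No change.
New components: {0,1,3,4,5,6,7} {2}
Are 4 and 5 in the same component? yes

Answer: yes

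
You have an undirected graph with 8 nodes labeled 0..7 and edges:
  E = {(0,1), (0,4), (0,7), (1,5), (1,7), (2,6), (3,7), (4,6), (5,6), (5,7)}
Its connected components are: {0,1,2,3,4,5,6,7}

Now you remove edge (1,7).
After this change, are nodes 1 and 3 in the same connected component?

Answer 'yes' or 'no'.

Answer: yes

Derivation:
Initial components: {0,1,2,3,4,5,6,7}
Removing edge (1,7): not a bridge — component count unchanged at 1.
New components: {0,1,2,3,4,5,6,7}
Are 1 and 3 in the same component? yes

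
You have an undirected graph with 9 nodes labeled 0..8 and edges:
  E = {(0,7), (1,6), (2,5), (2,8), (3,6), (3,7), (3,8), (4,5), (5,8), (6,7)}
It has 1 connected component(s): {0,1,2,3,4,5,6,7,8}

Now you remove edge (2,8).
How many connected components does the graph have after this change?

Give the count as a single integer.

Initial component count: 1
Remove (2,8): not a bridge. Count unchanged: 1.
  After removal, components: {0,1,2,3,4,5,6,7,8}
New component count: 1

Answer: 1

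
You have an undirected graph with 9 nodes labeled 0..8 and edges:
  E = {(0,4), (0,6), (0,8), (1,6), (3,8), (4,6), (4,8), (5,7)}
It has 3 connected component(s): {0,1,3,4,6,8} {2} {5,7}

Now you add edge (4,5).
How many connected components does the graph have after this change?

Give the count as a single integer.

Answer: 2

Derivation:
Initial component count: 3
Add (4,5): merges two components. Count decreases: 3 -> 2.
New component count: 2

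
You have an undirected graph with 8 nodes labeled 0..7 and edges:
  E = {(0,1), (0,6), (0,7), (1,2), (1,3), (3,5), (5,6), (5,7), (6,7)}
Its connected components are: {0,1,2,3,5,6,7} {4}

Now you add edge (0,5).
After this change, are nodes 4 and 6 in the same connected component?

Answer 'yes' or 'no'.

Initial components: {0,1,2,3,5,6,7} {4}
Adding edge (0,5): both already in same component {0,1,2,3,5,6,7}. No change.
New components: {0,1,2,3,5,6,7} {4}
Are 4 and 6 in the same component? no

Answer: no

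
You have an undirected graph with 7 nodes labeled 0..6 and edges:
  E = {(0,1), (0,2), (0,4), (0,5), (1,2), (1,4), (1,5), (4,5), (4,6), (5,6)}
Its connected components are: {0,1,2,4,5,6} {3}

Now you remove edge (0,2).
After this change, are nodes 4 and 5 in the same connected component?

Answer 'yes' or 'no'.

Answer: yes

Derivation:
Initial components: {0,1,2,4,5,6} {3}
Removing edge (0,2): not a bridge — component count unchanged at 2.
New components: {0,1,2,4,5,6} {3}
Are 4 and 5 in the same component? yes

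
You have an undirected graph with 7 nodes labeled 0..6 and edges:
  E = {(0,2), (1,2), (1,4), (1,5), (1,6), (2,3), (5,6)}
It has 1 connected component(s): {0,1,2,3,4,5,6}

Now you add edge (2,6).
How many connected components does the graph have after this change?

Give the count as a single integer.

Answer: 1

Derivation:
Initial component count: 1
Add (2,6): endpoints already in same component. Count unchanged: 1.
New component count: 1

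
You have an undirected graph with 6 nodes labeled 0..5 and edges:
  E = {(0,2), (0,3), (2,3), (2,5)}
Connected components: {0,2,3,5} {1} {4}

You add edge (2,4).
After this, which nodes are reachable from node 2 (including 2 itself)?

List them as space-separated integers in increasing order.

Answer: 0 2 3 4 5

Derivation:
Before: nodes reachable from 2: {0,2,3,5}
Adding (2,4): merges 2's component with another. Reachability grows.
After: nodes reachable from 2: {0,2,3,4,5}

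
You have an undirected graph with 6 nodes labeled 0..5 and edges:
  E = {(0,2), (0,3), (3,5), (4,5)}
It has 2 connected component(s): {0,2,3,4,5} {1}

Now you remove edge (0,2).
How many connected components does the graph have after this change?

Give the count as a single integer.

Answer: 3

Derivation:
Initial component count: 2
Remove (0,2): it was a bridge. Count increases: 2 -> 3.
  After removal, components: {0,3,4,5} {1} {2}
New component count: 3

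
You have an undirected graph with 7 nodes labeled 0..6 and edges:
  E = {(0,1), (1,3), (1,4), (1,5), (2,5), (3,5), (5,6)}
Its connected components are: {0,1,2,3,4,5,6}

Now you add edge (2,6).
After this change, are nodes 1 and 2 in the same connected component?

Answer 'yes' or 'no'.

Initial components: {0,1,2,3,4,5,6}
Adding edge (2,6): both already in same component {0,1,2,3,4,5,6}. No change.
New components: {0,1,2,3,4,5,6}
Are 1 and 2 in the same component? yes

Answer: yes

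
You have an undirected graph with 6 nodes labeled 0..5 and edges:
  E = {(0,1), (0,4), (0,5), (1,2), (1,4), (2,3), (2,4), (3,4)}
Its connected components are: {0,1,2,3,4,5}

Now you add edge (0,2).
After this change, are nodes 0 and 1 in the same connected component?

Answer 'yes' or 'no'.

Initial components: {0,1,2,3,4,5}
Adding edge (0,2): both already in same component {0,1,2,3,4,5}. No change.
New components: {0,1,2,3,4,5}
Are 0 and 1 in the same component? yes

Answer: yes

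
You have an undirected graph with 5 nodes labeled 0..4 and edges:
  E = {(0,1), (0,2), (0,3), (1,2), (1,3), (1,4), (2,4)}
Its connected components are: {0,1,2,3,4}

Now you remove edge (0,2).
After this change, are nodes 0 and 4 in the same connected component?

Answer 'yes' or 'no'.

Answer: yes

Derivation:
Initial components: {0,1,2,3,4}
Removing edge (0,2): not a bridge — component count unchanged at 1.
New components: {0,1,2,3,4}
Are 0 and 4 in the same component? yes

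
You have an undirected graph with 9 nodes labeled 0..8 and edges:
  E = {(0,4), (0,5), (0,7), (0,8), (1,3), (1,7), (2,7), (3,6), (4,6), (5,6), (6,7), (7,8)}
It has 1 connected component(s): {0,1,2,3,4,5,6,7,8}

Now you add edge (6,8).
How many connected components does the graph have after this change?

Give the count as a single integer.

Answer: 1

Derivation:
Initial component count: 1
Add (6,8): endpoints already in same component. Count unchanged: 1.
New component count: 1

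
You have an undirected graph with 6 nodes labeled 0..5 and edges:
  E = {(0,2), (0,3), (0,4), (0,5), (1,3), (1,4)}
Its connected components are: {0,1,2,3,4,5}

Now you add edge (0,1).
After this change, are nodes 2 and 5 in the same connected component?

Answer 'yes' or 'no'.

Answer: yes

Derivation:
Initial components: {0,1,2,3,4,5}
Adding edge (0,1): both already in same component {0,1,2,3,4,5}. No change.
New components: {0,1,2,3,4,5}
Are 2 and 5 in the same component? yes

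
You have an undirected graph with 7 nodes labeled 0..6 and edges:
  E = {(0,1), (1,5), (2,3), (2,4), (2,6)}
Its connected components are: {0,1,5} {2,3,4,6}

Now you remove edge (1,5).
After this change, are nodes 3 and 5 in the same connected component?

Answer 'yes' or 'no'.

Initial components: {0,1,5} {2,3,4,6}
Removing edge (1,5): it was a bridge — component count 2 -> 3.
New components: {0,1} {2,3,4,6} {5}
Are 3 and 5 in the same component? no

Answer: no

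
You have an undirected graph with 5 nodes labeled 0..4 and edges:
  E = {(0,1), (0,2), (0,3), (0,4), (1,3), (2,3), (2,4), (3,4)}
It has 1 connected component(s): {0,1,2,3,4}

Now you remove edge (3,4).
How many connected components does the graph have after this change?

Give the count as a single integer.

Answer: 1

Derivation:
Initial component count: 1
Remove (3,4): not a bridge. Count unchanged: 1.
  After removal, components: {0,1,2,3,4}
New component count: 1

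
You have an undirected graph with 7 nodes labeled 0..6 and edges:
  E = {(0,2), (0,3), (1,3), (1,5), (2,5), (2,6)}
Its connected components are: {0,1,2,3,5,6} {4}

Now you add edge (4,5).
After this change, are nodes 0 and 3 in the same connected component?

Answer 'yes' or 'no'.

Answer: yes

Derivation:
Initial components: {0,1,2,3,5,6} {4}
Adding edge (4,5): merges {4} and {0,1,2,3,5,6}.
New components: {0,1,2,3,4,5,6}
Are 0 and 3 in the same component? yes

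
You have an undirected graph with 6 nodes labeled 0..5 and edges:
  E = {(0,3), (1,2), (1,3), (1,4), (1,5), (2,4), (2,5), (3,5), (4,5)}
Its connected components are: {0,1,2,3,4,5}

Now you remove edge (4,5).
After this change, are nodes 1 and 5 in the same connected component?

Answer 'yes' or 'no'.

Initial components: {0,1,2,3,4,5}
Removing edge (4,5): not a bridge — component count unchanged at 1.
New components: {0,1,2,3,4,5}
Are 1 and 5 in the same component? yes

Answer: yes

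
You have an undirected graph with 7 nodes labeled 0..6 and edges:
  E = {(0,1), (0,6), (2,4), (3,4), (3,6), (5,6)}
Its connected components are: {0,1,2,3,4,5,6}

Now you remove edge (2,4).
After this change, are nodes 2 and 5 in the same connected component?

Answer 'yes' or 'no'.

Initial components: {0,1,2,3,4,5,6}
Removing edge (2,4): it was a bridge — component count 1 -> 2.
New components: {0,1,3,4,5,6} {2}
Are 2 and 5 in the same component? no

Answer: no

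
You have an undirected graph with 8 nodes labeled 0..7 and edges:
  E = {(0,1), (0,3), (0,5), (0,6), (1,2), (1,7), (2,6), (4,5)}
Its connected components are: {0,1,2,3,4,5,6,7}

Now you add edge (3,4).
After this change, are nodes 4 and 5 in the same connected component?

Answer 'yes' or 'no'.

Initial components: {0,1,2,3,4,5,6,7}
Adding edge (3,4): both already in same component {0,1,2,3,4,5,6,7}. No change.
New components: {0,1,2,3,4,5,6,7}
Are 4 and 5 in the same component? yes

Answer: yes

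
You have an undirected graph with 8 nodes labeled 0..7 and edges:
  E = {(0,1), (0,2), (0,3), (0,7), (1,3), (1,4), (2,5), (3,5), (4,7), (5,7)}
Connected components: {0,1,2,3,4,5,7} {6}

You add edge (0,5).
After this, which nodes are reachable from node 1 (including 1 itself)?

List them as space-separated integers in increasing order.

Answer: 0 1 2 3 4 5 7

Derivation:
Before: nodes reachable from 1: {0,1,2,3,4,5,7}
Adding (0,5): both endpoints already in same component. Reachability from 1 unchanged.
After: nodes reachable from 1: {0,1,2,3,4,5,7}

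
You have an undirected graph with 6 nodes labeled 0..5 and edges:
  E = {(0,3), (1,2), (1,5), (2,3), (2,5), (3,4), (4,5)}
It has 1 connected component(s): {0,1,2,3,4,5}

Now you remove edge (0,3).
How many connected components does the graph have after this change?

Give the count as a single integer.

Initial component count: 1
Remove (0,3): it was a bridge. Count increases: 1 -> 2.
  After removal, components: {0} {1,2,3,4,5}
New component count: 2

Answer: 2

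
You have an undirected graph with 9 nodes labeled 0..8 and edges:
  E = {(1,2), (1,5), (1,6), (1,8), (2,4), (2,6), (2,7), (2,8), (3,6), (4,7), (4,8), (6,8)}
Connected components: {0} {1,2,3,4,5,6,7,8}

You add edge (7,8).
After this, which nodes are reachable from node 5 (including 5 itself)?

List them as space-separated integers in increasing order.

Answer: 1 2 3 4 5 6 7 8

Derivation:
Before: nodes reachable from 5: {1,2,3,4,5,6,7,8}
Adding (7,8): both endpoints already in same component. Reachability from 5 unchanged.
After: nodes reachable from 5: {1,2,3,4,5,6,7,8}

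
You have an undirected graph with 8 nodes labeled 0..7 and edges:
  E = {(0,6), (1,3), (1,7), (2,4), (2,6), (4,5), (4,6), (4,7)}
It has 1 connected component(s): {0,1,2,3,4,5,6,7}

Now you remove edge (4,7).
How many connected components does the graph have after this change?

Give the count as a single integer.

Answer: 2

Derivation:
Initial component count: 1
Remove (4,7): it was a bridge. Count increases: 1 -> 2.
  After removal, components: {0,2,4,5,6} {1,3,7}
New component count: 2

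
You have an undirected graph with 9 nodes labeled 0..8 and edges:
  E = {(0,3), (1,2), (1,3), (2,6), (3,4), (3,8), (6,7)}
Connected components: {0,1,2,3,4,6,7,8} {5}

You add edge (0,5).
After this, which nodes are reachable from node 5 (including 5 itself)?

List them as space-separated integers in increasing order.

Before: nodes reachable from 5: {5}
Adding (0,5): merges 5's component with another. Reachability grows.
After: nodes reachable from 5: {0,1,2,3,4,5,6,7,8}

Answer: 0 1 2 3 4 5 6 7 8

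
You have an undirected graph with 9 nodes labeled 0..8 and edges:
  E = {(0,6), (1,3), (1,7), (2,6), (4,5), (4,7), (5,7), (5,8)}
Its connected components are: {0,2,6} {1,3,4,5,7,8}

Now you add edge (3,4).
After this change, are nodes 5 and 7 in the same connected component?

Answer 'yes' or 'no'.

Initial components: {0,2,6} {1,3,4,5,7,8}
Adding edge (3,4): both already in same component {1,3,4,5,7,8}. No change.
New components: {0,2,6} {1,3,4,5,7,8}
Are 5 and 7 in the same component? yes

Answer: yes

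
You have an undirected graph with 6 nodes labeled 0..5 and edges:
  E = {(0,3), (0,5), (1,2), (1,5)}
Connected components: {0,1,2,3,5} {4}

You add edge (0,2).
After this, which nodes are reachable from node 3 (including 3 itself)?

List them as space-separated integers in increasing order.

Answer: 0 1 2 3 5

Derivation:
Before: nodes reachable from 3: {0,1,2,3,5}
Adding (0,2): both endpoints already in same component. Reachability from 3 unchanged.
After: nodes reachable from 3: {0,1,2,3,5}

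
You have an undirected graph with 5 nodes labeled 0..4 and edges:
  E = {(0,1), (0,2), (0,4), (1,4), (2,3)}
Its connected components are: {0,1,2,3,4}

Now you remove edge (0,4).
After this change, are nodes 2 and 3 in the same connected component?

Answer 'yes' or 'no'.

Answer: yes

Derivation:
Initial components: {0,1,2,3,4}
Removing edge (0,4): not a bridge — component count unchanged at 1.
New components: {0,1,2,3,4}
Are 2 and 3 in the same component? yes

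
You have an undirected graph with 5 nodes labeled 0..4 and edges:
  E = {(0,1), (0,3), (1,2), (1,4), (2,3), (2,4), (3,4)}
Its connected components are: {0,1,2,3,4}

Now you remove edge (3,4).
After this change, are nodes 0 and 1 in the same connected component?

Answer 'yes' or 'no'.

Initial components: {0,1,2,3,4}
Removing edge (3,4): not a bridge — component count unchanged at 1.
New components: {0,1,2,3,4}
Are 0 and 1 in the same component? yes

Answer: yes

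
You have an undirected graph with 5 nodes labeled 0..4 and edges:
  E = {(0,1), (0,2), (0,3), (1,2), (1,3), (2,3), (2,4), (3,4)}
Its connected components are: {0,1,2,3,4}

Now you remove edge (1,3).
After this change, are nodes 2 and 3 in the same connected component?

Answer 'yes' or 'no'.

Answer: yes

Derivation:
Initial components: {0,1,2,3,4}
Removing edge (1,3): not a bridge — component count unchanged at 1.
New components: {0,1,2,3,4}
Are 2 and 3 in the same component? yes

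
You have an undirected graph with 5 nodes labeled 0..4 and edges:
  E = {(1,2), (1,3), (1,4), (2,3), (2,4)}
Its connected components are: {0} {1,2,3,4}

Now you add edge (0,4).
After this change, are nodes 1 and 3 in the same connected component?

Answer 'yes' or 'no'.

Initial components: {0} {1,2,3,4}
Adding edge (0,4): merges {0} and {1,2,3,4}.
New components: {0,1,2,3,4}
Are 1 and 3 in the same component? yes

Answer: yes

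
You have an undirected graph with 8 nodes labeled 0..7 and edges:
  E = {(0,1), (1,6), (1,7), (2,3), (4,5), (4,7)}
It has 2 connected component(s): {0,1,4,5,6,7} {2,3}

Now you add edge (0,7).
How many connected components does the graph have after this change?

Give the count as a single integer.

Answer: 2

Derivation:
Initial component count: 2
Add (0,7): endpoints already in same component. Count unchanged: 2.
New component count: 2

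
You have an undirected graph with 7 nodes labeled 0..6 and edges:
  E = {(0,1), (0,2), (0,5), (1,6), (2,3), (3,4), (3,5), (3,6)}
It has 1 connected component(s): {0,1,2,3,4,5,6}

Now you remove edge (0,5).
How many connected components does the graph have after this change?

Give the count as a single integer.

Initial component count: 1
Remove (0,5): not a bridge. Count unchanged: 1.
  After removal, components: {0,1,2,3,4,5,6}
New component count: 1

Answer: 1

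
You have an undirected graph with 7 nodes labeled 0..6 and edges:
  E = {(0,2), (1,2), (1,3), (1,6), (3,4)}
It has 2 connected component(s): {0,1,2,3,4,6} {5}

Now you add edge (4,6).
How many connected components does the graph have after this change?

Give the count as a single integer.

Answer: 2

Derivation:
Initial component count: 2
Add (4,6): endpoints already in same component. Count unchanged: 2.
New component count: 2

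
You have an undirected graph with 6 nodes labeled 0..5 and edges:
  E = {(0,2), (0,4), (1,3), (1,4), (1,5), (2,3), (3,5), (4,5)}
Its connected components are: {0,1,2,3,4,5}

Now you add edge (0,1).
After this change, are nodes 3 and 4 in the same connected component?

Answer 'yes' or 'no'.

Initial components: {0,1,2,3,4,5}
Adding edge (0,1): both already in same component {0,1,2,3,4,5}. No change.
New components: {0,1,2,3,4,5}
Are 3 and 4 in the same component? yes

Answer: yes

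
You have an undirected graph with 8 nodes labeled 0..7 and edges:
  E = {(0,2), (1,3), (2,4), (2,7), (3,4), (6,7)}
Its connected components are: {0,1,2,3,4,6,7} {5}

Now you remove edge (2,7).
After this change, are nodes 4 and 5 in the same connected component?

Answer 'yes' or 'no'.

Initial components: {0,1,2,3,4,6,7} {5}
Removing edge (2,7): it was a bridge — component count 2 -> 3.
New components: {0,1,2,3,4} {5} {6,7}
Are 4 and 5 in the same component? no

Answer: no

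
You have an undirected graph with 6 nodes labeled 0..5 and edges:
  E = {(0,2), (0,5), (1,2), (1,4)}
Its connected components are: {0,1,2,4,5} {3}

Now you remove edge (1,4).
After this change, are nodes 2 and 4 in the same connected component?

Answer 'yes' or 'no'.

Initial components: {0,1,2,4,5} {3}
Removing edge (1,4): it was a bridge — component count 2 -> 3.
New components: {0,1,2,5} {3} {4}
Are 2 and 4 in the same component? no

Answer: no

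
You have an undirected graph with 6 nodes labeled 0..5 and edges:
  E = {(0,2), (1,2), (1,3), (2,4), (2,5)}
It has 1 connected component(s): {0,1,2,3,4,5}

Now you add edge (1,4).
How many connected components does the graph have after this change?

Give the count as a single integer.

Initial component count: 1
Add (1,4): endpoints already in same component. Count unchanged: 1.
New component count: 1

Answer: 1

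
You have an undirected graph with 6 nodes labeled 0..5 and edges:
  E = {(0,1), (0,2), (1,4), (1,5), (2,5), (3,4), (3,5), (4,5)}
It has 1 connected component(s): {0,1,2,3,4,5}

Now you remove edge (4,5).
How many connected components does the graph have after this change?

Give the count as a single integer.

Answer: 1

Derivation:
Initial component count: 1
Remove (4,5): not a bridge. Count unchanged: 1.
  After removal, components: {0,1,2,3,4,5}
New component count: 1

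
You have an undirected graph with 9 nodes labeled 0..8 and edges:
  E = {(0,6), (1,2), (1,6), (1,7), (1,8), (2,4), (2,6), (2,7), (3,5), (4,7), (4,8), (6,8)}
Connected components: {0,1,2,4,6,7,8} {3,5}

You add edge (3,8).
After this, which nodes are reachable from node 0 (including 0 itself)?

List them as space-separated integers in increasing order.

Before: nodes reachable from 0: {0,1,2,4,6,7,8}
Adding (3,8): merges 0's component with another. Reachability grows.
After: nodes reachable from 0: {0,1,2,3,4,5,6,7,8}

Answer: 0 1 2 3 4 5 6 7 8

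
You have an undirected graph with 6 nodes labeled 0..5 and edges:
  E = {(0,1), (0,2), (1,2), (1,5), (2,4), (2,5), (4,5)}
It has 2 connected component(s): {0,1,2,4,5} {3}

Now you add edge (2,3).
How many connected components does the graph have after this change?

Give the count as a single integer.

Answer: 1

Derivation:
Initial component count: 2
Add (2,3): merges two components. Count decreases: 2 -> 1.
New component count: 1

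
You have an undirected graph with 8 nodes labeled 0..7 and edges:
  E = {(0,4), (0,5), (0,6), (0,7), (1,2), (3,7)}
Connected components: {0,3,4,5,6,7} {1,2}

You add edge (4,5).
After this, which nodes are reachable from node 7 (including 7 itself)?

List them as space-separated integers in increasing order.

Answer: 0 3 4 5 6 7

Derivation:
Before: nodes reachable from 7: {0,3,4,5,6,7}
Adding (4,5): both endpoints already in same component. Reachability from 7 unchanged.
After: nodes reachable from 7: {0,3,4,5,6,7}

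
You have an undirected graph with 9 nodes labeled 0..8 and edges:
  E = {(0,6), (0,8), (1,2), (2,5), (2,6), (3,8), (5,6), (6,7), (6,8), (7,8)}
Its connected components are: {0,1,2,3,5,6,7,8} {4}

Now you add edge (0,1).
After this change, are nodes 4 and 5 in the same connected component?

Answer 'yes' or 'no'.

Initial components: {0,1,2,3,5,6,7,8} {4}
Adding edge (0,1): both already in same component {0,1,2,3,5,6,7,8}. No change.
New components: {0,1,2,3,5,6,7,8} {4}
Are 4 and 5 in the same component? no

Answer: no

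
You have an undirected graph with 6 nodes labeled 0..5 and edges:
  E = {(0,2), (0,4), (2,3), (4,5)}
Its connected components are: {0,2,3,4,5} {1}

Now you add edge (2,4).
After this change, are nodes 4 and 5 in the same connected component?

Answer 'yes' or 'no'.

Answer: yes

Derivation:
Initial components: {0,2,3,4,5} {1}
Adding edge (2,4): both already in same component {0,2,3,4,5}. No change.
New components: {0,2,3,4,5} {1}
Are 4 and 5 in the same component? yes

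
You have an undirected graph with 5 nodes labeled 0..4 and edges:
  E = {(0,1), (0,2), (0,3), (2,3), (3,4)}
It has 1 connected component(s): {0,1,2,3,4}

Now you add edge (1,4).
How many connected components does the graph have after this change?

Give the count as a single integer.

Initial component count: 1
Add (1,4): endpoints already in same component. Count unchanged: 1.
New component count: 1

Answer: 1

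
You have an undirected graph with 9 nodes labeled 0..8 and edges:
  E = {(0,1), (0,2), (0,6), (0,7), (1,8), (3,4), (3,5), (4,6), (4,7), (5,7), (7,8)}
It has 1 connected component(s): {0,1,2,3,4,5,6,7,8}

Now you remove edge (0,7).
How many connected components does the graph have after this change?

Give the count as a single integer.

Answer: 1

Derivation:
Initial component count: 1
Remove (0,7): not a bridge. Count unchanged: 1.
  After removal, components: {0,1,2,3,4,5,6,7,8}
New component count: 1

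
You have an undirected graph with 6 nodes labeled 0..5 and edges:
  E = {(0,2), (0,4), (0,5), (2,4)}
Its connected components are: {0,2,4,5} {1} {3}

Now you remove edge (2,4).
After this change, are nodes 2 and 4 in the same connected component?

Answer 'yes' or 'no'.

Answer: yes

Derivation:
Initial components: {0,2,4,5} {1} {3}
Removing edge (2,4): not a bridge — component count unchanged at 3.
New components: {0,2,4,5} {1} {3}
Are 2 and 4 in the same component? yes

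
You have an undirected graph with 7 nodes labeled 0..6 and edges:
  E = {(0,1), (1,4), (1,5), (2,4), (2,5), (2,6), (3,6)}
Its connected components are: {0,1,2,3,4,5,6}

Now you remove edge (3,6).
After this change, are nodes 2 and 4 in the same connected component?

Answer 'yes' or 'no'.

Initial components: {0,1,2,3,4,5,6}
Removing edge (3,6): it was a bridge — component count 1 -> 2.
New components: {0,1,2,4,5,6} {3}
Are 2 and 4 in the same component? yes

Answer: yes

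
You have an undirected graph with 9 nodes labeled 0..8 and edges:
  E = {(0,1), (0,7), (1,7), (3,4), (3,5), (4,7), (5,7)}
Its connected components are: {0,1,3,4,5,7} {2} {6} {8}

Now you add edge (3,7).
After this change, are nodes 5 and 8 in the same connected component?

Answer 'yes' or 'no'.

Answer: no

Derivation:
Initial components: {0,1,3,4,5,7} {2} {6} {8}
Adding edge (3,7): both already in same component {0,1,3,4,5,7}. No change.
New components: {0,1,3,4,5,7} {2} {6} {8}
Are 5 and 8 in the same component? no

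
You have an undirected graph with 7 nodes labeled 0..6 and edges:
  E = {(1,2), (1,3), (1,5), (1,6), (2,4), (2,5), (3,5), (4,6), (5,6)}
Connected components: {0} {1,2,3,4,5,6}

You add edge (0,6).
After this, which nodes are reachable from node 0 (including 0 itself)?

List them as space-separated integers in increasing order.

Answer: 0 1 2 3 4 5 6

Derivation:
Before: nodes reachable from 0: {0}
Adding (0,6): merges 0's component with another. Reachability grows.
After: nodes reachable from 0: {0,1,2,3,4,5,6}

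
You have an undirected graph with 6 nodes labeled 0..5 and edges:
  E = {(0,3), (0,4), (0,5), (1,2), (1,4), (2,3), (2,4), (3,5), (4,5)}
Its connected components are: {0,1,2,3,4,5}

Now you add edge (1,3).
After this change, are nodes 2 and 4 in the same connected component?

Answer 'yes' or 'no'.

Answer: yes

Derivation:
Initial components: {0,1,2,3,4,5}
Adding edge (1,3): both already in same component {0,1,2,3,4,5}. No change.
New components: {0,1,2,3,4,5}
Are 2 and 4 in the same component? yes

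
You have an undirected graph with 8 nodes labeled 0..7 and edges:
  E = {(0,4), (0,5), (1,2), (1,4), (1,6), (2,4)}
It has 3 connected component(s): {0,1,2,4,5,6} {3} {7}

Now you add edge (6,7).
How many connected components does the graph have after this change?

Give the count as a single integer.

Answer: 2

Derivation:
Initial component count: 3
Add (6,7): merges two components. Count decreases: 3 -> 2.
New component count: 2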